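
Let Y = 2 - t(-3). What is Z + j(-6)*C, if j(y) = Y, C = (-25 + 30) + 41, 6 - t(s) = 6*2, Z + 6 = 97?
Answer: 459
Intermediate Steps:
Z = 91 (Z = -6 + 97 = 91)
t(s) = -6 (t(s) = 6 - 6*2 = 6 - 1*12 = 6 - 12 = -6)
Y = 8 (Y = 2 - 1*(-6) = 2 + 6 = 8)
C = 46 (C = 5 + 41 = 46)
j(y) = 8
Z + j(-6)*C = 91 + 8*46 = 91 + 368 = 459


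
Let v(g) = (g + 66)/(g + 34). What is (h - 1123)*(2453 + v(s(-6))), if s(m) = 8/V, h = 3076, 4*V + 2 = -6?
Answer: 23973726/5 ≈ 4.7947e+6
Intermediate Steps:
V = -2 (V = -1/2 + (1/4)*(-6) = -1/2 - 3/2 = -2)
s(m) = -4 (s(m) = 8/(-2) = 8*(-1/2) = -4)
v(g) = (66 + g)/(34 + g)
(h - 1123)*(2453 + v(s(-6))) = (3076 - 1123)*(2453 + (66 - 4)/(34 - 4)) = 1953*(2453 + 62/30) = 1953*(2453 + (1/30)*62) = 1953*(2453 + 31/15) = 1953*(36826/15) = 23973726/5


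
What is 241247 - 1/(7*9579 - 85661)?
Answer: 4489124177/18608 ≈ 2.4125e+5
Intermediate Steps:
241247 - 1/(7*9579 - 85661) = 241247 - 1/(67053 - 85661) = 241247 - 1/(-18608) = 241247 - 1*(-1/18608) = 241247 + 1/18608 = 4489124177/18608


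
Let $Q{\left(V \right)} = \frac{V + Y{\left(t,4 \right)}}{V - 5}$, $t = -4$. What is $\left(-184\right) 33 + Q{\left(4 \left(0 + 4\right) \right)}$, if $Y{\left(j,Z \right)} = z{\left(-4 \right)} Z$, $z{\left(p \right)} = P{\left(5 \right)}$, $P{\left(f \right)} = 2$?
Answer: $- \frac{66768}{11} \approx -6069.8$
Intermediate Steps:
$z{\left(p \right)} = 2$
$Y{\left(j,Z \right)} = 2 Z$
$Q{\left(V \right)} = \frac{8 + V}{-5 + V}$ ($Q{\left(V \right)} = \frac{V + 2 \cdot 4}{V - 5} = \frac{V + 8}{-5 + V} = \frac{8 + V}{-5 + V}$)
$\left(-184\right) 33 + Q{\left(4 \left(0 + 4\right) \right)} = \left(-184\right) 33 + \frac{8 + 4 \left(0 + 4\right)}{-5 + 4 \left(0 + 4\right)} = -6072 + \frac{8 + 4 \cdot 4}{-5 + 4 \cdot 4} = -6072 + \frac{8 + 16}{-5 + 16} = -6072 + \frac{1}{11} \cdot 24 = -6072 + \frac{24}{11} = - \frac{66768}{11}$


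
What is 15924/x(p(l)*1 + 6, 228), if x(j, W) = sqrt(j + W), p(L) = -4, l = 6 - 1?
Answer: 7962*sqrt(230)/115 ≈ 1050.0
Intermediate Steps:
l = 5
x(j, W) = sqrt(W + j)
15924/x(p(l)*1 + 6, 228) = 15924/(sqrt(228 + (-4*1 + 6))) = 15924/(sqrt(228 + (-4 + 6))) = 15924/(sqrt(228 + 2)) = 15924/(sqrt(230)) = 15924*(sqrt(230)/230) = 7962*sqrt(230)/115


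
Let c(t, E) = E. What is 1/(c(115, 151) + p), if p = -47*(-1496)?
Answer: 1/70463 ≈ 1.4192e-5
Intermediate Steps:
p = 70312
1/(c(115, 151) + p) = 1/(151 + 70312) = 1/70463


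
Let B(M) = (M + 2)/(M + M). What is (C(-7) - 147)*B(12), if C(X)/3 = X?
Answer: -98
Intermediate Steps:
B(M) = (2 + M)/(2*M) (B(M) = (2 + M)/((2*M)) = (2 + M)*(1/(2*M)) = (2 + M)/(2*M))
C(X) = 3*X
(C(-7) - 147)*B(12) = (3*(-7) - 147)*((½)*(2 + 12)/12) = (-21 - 147)*((½)*(1/12)*14) = -168*7/12 = -98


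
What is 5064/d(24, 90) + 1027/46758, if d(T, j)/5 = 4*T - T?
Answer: 1097927/77930 ≈ 14.089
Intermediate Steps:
d(T, j) = 15*T (d(T, j) = 5*(4*T - T) = 5*(3*T) = 15*T)
5064/d(24, 90) + 1027/46758 = 5064/((15*24)) + 1027/46758 = 5064/360 + 1027*(1/46758) = 5064*(1/360) + 1027/46758 = 211/15 + 1027/46758 = 1097927/77930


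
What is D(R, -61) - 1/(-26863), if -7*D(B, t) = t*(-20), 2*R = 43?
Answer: -32772853/188041 ≈ -174.29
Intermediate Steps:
R = 43/2 (R = (½)*43 = 43/2 ≈ 21.500)
D(B, t) = 20*t/7 (D(B, t) = -t*(-20)/7 = -(-20)*t/7 = 20*t/7)
D(R, -61) - 1/(-26863) = (20/7)*(-61) - 1/(-26863) = -1220/7 - 1*(-1/26863) = -1220/7 + 1/26863 = -32772853/188041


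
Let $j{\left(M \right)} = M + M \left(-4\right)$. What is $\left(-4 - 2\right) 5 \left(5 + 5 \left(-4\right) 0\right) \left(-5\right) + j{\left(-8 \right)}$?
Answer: $774$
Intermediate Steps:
$j{\left(M \right)} = - 3 M$ ($j{\left(M \right)} = M - 4 M = - 3 M$)
$\left(-4 - 2\right) 5 \left(5 + 5 \left(-4\right) 0\right) \left(-5\right) + j{\left(-8 \right)} = \left(-4 - 2\right) 5 \left(5 + 5 \left(-4\right) 0\right) \left(-5\right) - -24 = \left(-6\right) 5 \left(5 - 0\right) \left(-5\right) + 24 = - 30 \left(5 + 0\right) \left(-5\right) + 24 = - 30 \cdot 5 \left(-5\right) + 24 = \left(-30\right) \left(-25\right) + 24 = 750 + 24 = 774$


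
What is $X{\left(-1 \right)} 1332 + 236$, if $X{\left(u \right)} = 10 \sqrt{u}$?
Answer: $236 + 13320 i \approx 236.0 + 13320.0 i$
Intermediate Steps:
$X{\left(-1 \right)} 1332 + 236 = 10 \sqrt{-1} \cdot 1332 + 236 = 10 i 1332 + 236 = 13320 i + 236 = 236 + 13320 i$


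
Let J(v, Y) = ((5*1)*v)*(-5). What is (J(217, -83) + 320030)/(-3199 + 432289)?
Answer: 62921/85818 ≈ 0.73319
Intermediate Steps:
J(v, Y) = -25*v (J(v, Y) = (5*v)*(-5) = -25*v)
(J(217, -83) + 320030)/(-3199 + 432289) = (-25*217 + 320030)/(-3199 + 432289) = (-5425 + 320030)/429090 = 314605*(1/429090) = 62921/85818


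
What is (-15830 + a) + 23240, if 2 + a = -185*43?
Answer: -547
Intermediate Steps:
a = -7957 (a = -2 - 185*43 = -2 - 7955 = -7957)
(-15830 + a) + 23240 = (-15830 - 7957) + 23240 = -23787 + 23240 = -547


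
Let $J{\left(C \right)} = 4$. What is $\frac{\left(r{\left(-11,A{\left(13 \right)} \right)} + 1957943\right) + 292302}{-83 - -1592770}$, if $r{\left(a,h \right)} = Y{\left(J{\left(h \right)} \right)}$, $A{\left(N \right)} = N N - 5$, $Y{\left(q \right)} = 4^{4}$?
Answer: $\frac{2250501}{1592687} \approx 1.413$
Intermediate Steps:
$Y{\left(q \right)} = 256$
$A{\left(N \right)} = -5 + N^{2}$ ($A{\left(N \right)} = N^{2} - 5 = -5 + N^{2}$)
$r{\left(a,h \right)} = 256$
$\frac{\left(r{\left(-11,A{\left(13 \right)} \right)} + 1957943\right) + 292302}{-83 - -1592770} = \frac{\left(256 + 1957943\right) + 292302}{-83 - -1592770} = \frac{1958199 + 292302}{-83 + 1592770} = \frac{2250501}{1592687}$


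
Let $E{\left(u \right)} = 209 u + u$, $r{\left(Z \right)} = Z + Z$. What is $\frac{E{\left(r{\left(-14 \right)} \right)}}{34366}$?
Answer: $- \frac{2940}{17183} \approx -0.1711$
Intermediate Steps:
$r{\left(Z \right)} = 2 Z$
$E{\left(u \right)} = 210 u$
$\frac{E{\left(r{\left(-14 \right)} \right)}}{34366} = \frac{210 \cdot 2 \left(-14\right)}{34366} = 210 \left(-28\right) \frac{1}{34366} = \left(-5880\right) \frac{1}{34366} = - \frac{2940}{17183}$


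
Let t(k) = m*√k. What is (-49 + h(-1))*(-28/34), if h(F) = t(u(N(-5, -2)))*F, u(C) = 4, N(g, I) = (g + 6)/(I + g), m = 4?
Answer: 798/17 ≈ 46.941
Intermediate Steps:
N(g, I) = (6 + g)/(I + g)
t(k) = 4*√k
h(F) = 8*F (h(F) = (4*√4)*F = (4*2)*F = 8*F)
(-49 + h(-1))*(-28/34) = (-49 + 8*(-1))*(-28/34) = (-49 - 8)*(-28*1/34) = -57*(-14/17) = 798/17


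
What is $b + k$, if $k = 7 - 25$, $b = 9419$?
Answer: $9401$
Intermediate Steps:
$k = -18$ ($k = 7 - 25 = -18$)
$b + k = 9419 - 18 = 9401$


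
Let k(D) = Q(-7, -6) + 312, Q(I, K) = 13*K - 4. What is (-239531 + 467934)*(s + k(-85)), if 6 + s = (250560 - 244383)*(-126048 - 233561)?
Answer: -507352627473307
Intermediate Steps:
s = -2221304799 (s = -6 + (250560 - 244383)*(-126048 - 233561) = -6 + 6177*(-359609) = -6 - 2221304793 = -2221304799)
Q(I, K) = -4 + 13*K
k(D) = 230 (k(D) = (-4 + 13*(-6)) + 312 = (-4 - 78) + 312 = -82 + 312 = 230)
(-239531 + 467934)*(s + k(-85)) = (-239531 + 467934)*(-2221304799 + 230) = 228403*(-2221304569) = -507352627473307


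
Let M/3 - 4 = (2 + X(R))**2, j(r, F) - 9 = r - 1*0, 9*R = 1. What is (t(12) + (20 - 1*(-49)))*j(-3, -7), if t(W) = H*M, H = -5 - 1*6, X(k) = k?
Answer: -11344/9 ≈ -1260.4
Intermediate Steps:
R = 1/9 (R = (1/9)*1 = 1/9 ≈ 0.11111)
j(r, F) = 9 + r (j(r, F) = 9 + (r - 1*0) = 9 + (r + 0) = 9 + r)
M = 685/27 (M = 12 + 3*(2 + 1/9)**2 = 12 + 3*(19/9)**2 = 12 + 3*(361/81) = 12 + 361/27 = 685/27 ≈ 25.370)
H = -11 (H = -5 - 6 = -11)
t(W) = -7535/27 (t(W) = -11*685/27 = -7535/27)
(t(12) + (20 - 1*(-49)))*j(-3, -7) = (-7535/27 + (20 - 1*(-49)))*(9 - 3) = (-7535/27 + (20 + 49))*6 = (-7535/27 + 69)*6 = -5672/27*6 = -11344/9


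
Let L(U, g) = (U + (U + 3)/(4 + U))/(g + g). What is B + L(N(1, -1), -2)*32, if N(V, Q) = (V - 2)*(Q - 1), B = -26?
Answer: -146/3 ≈ -48.667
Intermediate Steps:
N(V, Q) = (-1 + Q)*(-2 + V) (N(V, Q) = (-2 + V)*(-1 + Q) = (-1 + Q)*(-2 + V))
L(U, g) = (U + (3 + U)/(4 + U))/(2*g) (L(U, g) = (U + (3 + U)/(4 + U))/((2*g)) = (U + (3 + U)/(4 + U))*(1/(2*g)) = (U + (3 + U)/(4 + U))/(2*g))
B + L(N(1, -1), -2)*32 = -26 + ((½)*(3 + (2 - 1*1 - 2*(-1) - 1*1)² + 5*(2 - 1*1 - 2*(-1) - 1*1))/(-2*(4 + (2 - 1*1 - 2*(-1) - 1*1))))*32 = -26 + ((½)*(-½)*(3 + (2 - 1 + 2 - 1)² + 5*(2 - 1 + 2 - 1))/(4 + (2 - 1 + 2 - 1)))*32 = -26 + ((½)*(-½)*(3 + 2² + 5*2)/(4 + 2))*32 = -26 + ((½)*(-½)*(3 + 4 + 10)/6)*32 = -26 + ((½)*(-½)*(⅙)*17)*32 = -26 - 17/24*32 = -26 - 68/3 = -146/3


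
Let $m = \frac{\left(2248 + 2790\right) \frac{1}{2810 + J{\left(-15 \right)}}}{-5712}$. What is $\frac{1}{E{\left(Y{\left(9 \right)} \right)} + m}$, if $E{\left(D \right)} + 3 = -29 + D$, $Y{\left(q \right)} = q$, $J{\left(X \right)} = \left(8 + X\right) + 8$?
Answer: $- \frac{8028216}{184651487} \approx -0.043478$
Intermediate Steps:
$J{\left(X \right)} = 16 + X$
$E{\left(D \right)} = -32 + D$ ($E{\left(D \right)} = -3 + \left(-29 + D\right) = -32 + D$)
$m = - \frac{2519}{8028216}$ ($m = \frac{\left(2248 + 2790\right) \frac{1}{2810 + \left(16 - 15\right)}}{-5712} = \frac{5038}{2810 + 1} \left(- \frac{1}{5712}\right) = \frac{5038}{2811} \left(- \frac{1}{5712}\right) = - \frac{2519}{8028216} \approx -0.00031377$)
$\frac{1}{E{\left(Y{\left(9 \right)} \right)} + m} = \frac{1}{\left(-32 + 9\right) - \frac{2519}{8028216}} = \frac{1}{-23 - \frac{2519}{8028216}} = \frac{1}{- \frac{184651487}{8028216}} = - \frac{8028216}{184651487}$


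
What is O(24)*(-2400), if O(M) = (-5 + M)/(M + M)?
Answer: -950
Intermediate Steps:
O(M) = (-5 + M)/(2*M) (O(M) = (-5 + M)/((2*M)) = (-5 + M)*(1/(2*M)) = (-5 + M)/(2*M))
O(24)*(-2400) = ((½)*(-5 + 24)/24)*(-2400) = ((½)*(1/24)*19)*(-2400) = (19/48)*(-2400) = -950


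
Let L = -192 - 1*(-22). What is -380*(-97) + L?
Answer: 36690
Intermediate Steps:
L = -170 (L = -192 + 22 = -170)
-380*(-97) + L = -380*(-97) - 170 = 36860 - 170 = 36690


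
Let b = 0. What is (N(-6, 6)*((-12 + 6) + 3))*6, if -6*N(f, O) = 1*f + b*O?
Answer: -18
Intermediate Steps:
N(f, O) = -f/6 (N(f, O) = -(1*f + 0*O)/6 = -(f + 0)/6 = -f/6)
(N(-6, 6)*((-12 + 6) + 3))*6 = ((-1/6*(-6))*((-12 + 6) + 3))*6 = (1*(-6 + 3))*6 = (1*(-3))*6 = -3*6 = -18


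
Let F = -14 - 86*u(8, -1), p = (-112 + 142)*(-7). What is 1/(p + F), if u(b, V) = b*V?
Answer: 1/464 ≈ 0.0021552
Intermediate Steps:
u(b, V) = V*b
p = -210 (p = 30*(-7) = -210)
F = 674 (F = -14 - (-86)*8 = -14 - 86*(-8) = -14 + 688 = 674)
1/(p + F) = 1/(-210 + 674) = 1/464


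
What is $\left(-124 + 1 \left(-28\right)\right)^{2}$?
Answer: $23104$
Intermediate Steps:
$\left(-124 + 1 \left(-28\right)\right)^{2} = \left(-124 - 28\right)^{2} = \left(-152\right)^{2} = 23104$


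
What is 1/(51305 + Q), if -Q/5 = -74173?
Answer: 1/422170 ≈ 2.3687e-6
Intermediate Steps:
Q = 370865 (Q = -5*(-74173) = 370865)
1/(51305 + Q) = 1/(51305 + 370865) = 1/422170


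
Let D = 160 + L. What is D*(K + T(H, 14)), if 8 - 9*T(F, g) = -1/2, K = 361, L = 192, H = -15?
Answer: 1146640/9 ≈ 1.2740e+5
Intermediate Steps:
T(F, g) = 17/18 (T(F, g) = 8/9 - (-1)/(9*2) = 8/9 - ⅑*(-½) = 8/9 + 1/18 = 17/18)
D = 352 (D = 160 + 192 = 352)
D*(K + T(H, 14)) = 352*(361 + 17/18) = 352*(6515/18) = 1146640/9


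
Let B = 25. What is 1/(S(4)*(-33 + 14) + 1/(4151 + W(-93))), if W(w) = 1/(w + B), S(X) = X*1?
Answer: -282267/21452224 ≈ -0.013158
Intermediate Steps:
S(X) = X
W(w) = 1/(25 + w) (W(w) = 1/(w + 25) = 1/(25 + w))
1/(S(4)*(-33 + 14) + 1/(4151 + W(-93))) = 1/(4*(-33 + 14) + 1/(4151 + 1/(25 - 93))) = 1/(4*(-19) + 1/(4151 + 1/(-68))) = 1/(-76 + 1/(4151 - 1/68)) = 1/(-76 + 1/(282267/68)) = 1/(-76 + 68/282267) = 1/(-21452224/282267) = -282267/21452224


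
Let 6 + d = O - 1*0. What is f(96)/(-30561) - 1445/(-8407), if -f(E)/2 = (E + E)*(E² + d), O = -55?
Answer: 9866379095/85642109 ≈ 115.20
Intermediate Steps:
d = -61 (d = -6 + (-55 - 1*0) = -6 + (-55 + 0) = -6 - 55 = -61)
f(E) = -4*E*(-61 + E²) (f(E) = -2*(E + E)*(E² - 61) = -2*2*E*(-61 + E²) = -4*E*(-61 + E²))
f(96)/(-30561) - 1445/(-8407) = (4*96*(61 - 1*96²))/(-30561) - 1445/(-8407) = (4*96*(61 - 1*9216))*(-1/30561) - 1445*(-1/8407) = (4*96*(61 - 9216))*(-1/30561) + 1445/8407 = (4*96*(-9155))*(-1/30561) + 1445/8407 = -3515520*(-1/30561) + 1445/8407 = 1171840/10187 + 1445/8407 = 9866379095/85642109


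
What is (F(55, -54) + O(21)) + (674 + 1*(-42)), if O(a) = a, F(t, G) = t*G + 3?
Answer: -2314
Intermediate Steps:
F(t, G) = 3 + G*t (F(t, G) = G*t + 3 = 3 + G*t)
(F(55, -54) + O(21)) + (674 + 1*(-42)) = ((3 - 54*55) + 21) + (674 + 1*(-42)) = ((3 - 2970) + 21) + (674 - 42) = (-2967 + 21) + 632 = -2946 + 632 = -2314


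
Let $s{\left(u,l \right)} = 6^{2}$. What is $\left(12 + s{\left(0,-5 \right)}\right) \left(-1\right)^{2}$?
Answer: $48$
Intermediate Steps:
$s{\left(u,l \right)} = 36$
$\left(12 + s{\left(0,-5 \right)}\right) \left(-1\right)^{2} = \left(12 + 36\right) \left(-1\right)^{2} = 48 \cdot 1 = 48$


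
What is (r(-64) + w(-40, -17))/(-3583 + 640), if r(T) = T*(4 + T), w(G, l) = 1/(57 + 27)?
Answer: -322561/247212 ≈ -1.3048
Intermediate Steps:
w(G, l) = 1/84
(r(-64) + w(-40, -17))/(-3583 + 640) = (-64*(4 - 64) + 1/84)/(-3583 + 640) = (-64*(-60) + 1/84)/(-2943) = (3840 + 1/84)*(-1/2943) = (322561/84)*(-1/2943) = -322561/247212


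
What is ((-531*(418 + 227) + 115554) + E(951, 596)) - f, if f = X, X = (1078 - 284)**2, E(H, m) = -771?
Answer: -858148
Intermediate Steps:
X = 630436 (X = 794**2 = 630436)
f = 630436
((-531*(418 + 227) + 115554) + E(951, 596)) - f = ((-531*(418 + 227) + 115554) - 771) - 1*630436 = ((-531*645 + 115554) - 771) - 630436 = ((-342495 + 115554) - 771) - 630436 = (-226941 - 771) - 630436 = -227712 - 630436 = -858148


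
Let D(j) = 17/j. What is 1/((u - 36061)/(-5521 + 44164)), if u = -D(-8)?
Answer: -103048/96157 ≈ -1.0717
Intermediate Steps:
u = 17/8 (u = -17/(-8) = -17*(-1)/8 = -1*(-17/8) = 17/8 ≈ 2.1250)
1/((u - 36061)/(-5521 + 44164)) = 1/((17/8 - 36061)/(-5521 + 44164)) = 1/(-288471/8/38643) = 1/(-288471/8*1/38643) = 1/(-96157/103048) = -103048/96157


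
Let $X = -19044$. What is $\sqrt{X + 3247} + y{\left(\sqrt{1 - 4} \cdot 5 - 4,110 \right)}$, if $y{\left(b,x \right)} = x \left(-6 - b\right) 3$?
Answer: $-660 + i \sqrt{15797} - 1650 i \sqrt{3} \approx -660.0 - 2732.2 i$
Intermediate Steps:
$y{\left(b,x \right)} = 3 x \left(-6 - b\right)$
$\sqrt{X + 3247} + y{\left(\sqrt{1 - 4} \cdot 5 - 4,110 \right)} = \sqrt{-19044 + 3247} - 330 \left(6 - \left(4 - \sqrt{1 - 4} \cdot 5\right)\right) = \sqrt{-15797} - 330 \left(6 - \left(4 - \sqrt{-3} \cdot 5\right)\right) = i \sqrt{15797} - 330 \left(6 - \left(4 - i \sqrt{3} \cdot 5\right)\right) = i \sqrt{15797} - 330 \left(6 - \left(4 - 5 i \sqrt{3}\right)\right) = i \sqrt{15797} - 330 \left(2 + 5 i \sqrt{3}\right) = i \sqrt{15797} - \left(660 + 1650 i \sqrt{3}\right) = -660 + i \sqrt{15797} - 1650 i \sqrt{3}$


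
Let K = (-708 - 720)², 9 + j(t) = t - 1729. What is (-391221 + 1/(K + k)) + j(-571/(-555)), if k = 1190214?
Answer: -234768271943899/597438630 ≈ -3.9296e+5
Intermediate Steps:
j(t) = -1738 + t (j(t) = -9 + (t - 1729) = -9 + (-1729 + t) = -1738 + t)
K = 2039184 (K = (-1428)² = 2039184)
(-391221 + 1/(K + k)) + j(-571/(-555)) = (-391221 + 1/(2039184 + 1190214)) + (-1738 - 571/(-555)) = (-391221 + 1/3229398) + (-1738 - 571*(-1/555)) = (-391221 + 1/3229398) + (-1738 + 571/555) = -1263408314957/3229398 - 964019/555 = -234768271943899/597438630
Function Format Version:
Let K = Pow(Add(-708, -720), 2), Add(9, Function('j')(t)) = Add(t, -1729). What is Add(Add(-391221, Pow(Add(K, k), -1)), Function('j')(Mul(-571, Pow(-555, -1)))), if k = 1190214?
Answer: Rational(-234768271943899, 597438630) ≈ -3.9296e+5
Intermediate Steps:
Function('j')(t) = Add(-1738, t) (Function('j')(t) = Add(-9, Add(t, -1729)) = Add(-9, Add(-1729, t)) = Add(-1738, t))
K = 2039184 (K = Pow(-1428, 2) = 2039184)
Add(Add(-391221, Pow(Add(K, k), -1)), Function('j')(Mul(-571, Pow(-555, -1)))) = Add(Add(-391221, Pow(Add(2039184, 1190214), -1)), Add(-1738, Mul(-571, Pow(-555, -1)))) = Add(Add(-391221, Pow(3229398, -1)), Add(-1738, Mul(-571, Rational(-1, 555)))) = Add(Add(-391221, Rational(1, 3229398)), Add(-1738, Rational(571, 555))) = Add(Rational(-1263408314957, 3229398), Rational(-964019, 555)) = Rational(-234768271943899, 597438630)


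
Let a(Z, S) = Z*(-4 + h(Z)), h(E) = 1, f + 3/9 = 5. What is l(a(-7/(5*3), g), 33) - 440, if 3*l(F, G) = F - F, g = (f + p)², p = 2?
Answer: -440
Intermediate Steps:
f = 14/3 (f = -⅓ + 5 = 14/3 ≈ 4.6667)
g = 400/9 (g = (14/3 + 2)² = (20/3)² = 400/9 ≈ 44.444)
a(Z, S) = -3*Z (a(Z, S) = Z*(-4 + 1) = Z*(-3) = -3*Z)
l(F, G) = 0 (l(F, G) = (F - F)/3 = (⅓)*0 = 0)
l(a(-7/(5*3), g), 33) - 440 = 0 - 440 = -440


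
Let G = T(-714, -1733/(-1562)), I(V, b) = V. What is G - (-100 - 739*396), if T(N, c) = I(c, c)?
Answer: 457267861/1562 ≈ 2.9275e+5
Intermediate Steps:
T(N, c) = c
G = 1733/1562 (G = -1733/(-1562) = -1733*(-1/1562) = 1733/1562 ≈ 1.1095)
G - (-100 - 739*396) = 1733/1562 - (-100 - 739*396) = 1733/1562 - (-100 - 292644) = 1733/1562 - 1*(-292744) = 1733/1562 + 292744 = 457267861/1562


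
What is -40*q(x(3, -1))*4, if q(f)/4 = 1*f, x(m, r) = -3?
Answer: 1920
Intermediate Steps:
q(f) = 4*f (q(f) = 4*(1*f) = 4*f)
-40*q(x(3, -1))*4 = -160*(-3)*4 = -40*(-12)*4 = 480*4 = 1920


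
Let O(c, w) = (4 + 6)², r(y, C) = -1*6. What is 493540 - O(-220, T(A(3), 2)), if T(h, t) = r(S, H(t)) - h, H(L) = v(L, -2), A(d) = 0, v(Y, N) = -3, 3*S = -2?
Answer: 493440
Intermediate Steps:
S = -⅔ (S = (⅓)*(-2) = -⅔ ≈ -0.66667)
H(L) = -3
r(y, C) = -6
T(h, t) = -6 - h
O(c, w) = 100 (O(c, w) = 10² = 100)
493540 - O(-220, T(A(3), 2)) = 493540 - 1*100 = 493540 - 100 = 493440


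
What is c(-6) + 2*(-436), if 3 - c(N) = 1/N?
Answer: -5213/6 ≈ -868.83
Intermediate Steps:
c(N) = 3 - 1/N
c(-6) + 2*(-436) = (3 - 1/(-6)) + 2*(-436) = (3 - 1*(-⅙)) - 872 = (3 + ⅙) - 872 = 19/6 - 872 = -5213/6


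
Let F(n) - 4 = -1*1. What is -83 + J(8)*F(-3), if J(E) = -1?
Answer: -86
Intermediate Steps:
F(n) = 3 (F(n) = 4 - 1*1 = 4 - 1 = 3)
-83 + J(8)*F(-3) = -83 - 1*3 = -83 - 3 = -86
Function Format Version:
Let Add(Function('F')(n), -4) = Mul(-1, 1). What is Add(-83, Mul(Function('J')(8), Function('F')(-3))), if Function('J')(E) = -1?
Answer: -86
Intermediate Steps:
Function('F')(n) = 3 (Function('F')(n) = Add(4, Mul(-1, 1)) = Add(4, -1) = 3)
Add(-83, Mul(Function('J')(8), Function('F')(-3))) = Add(-83, Mul(-1, 3)) = Add(-83, -3) = -86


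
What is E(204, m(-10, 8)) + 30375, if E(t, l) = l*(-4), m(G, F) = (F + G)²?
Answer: 30359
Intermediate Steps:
E(t, l) = -4*l
E(204, m(-10, 8)) + 30375 = -4*(8 - 10)² + 30375 = -4*(-2)² + 30375 = -4*4 + 30375 = -16 + 30375 = 30359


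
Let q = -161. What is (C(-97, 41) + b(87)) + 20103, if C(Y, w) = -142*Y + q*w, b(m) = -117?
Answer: 27159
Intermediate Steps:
C(Y, w) = -161*w - 142*Y (C(Y, w) = -142*Y - 161*w = -161*w - 142*Y)
(C(-97, 41) + b(87)) + 20103 = ((-161*41 - 142*(-97)) - 117) + 20103 = ((-6601 + 13774) - 117) + 20103 = (7173 - 117) + 20103 = 7056 + 20103 = 27159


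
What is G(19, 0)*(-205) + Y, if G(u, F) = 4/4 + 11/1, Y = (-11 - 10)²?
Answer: -2019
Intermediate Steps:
Y = 441 (Y = (-21)² = 441)
G(u, F) = 12 (G(u, F) = 4*(¼) + 11*1 = 1 + 11 = 12)
G(19, 0)*(-205) + Y = 12*(-205) + 441 = -2460 + 441 = -2019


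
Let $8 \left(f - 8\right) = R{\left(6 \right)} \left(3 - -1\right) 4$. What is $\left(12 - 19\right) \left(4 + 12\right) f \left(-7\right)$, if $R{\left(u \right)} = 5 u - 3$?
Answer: $48608$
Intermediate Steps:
$R{\left(u \right)} = -3 + 5 u$
$f = 62$ ($f = 8 + \frac{\left(-3 + 5 \cdot 6\right) \left(3 - -1\right) 4}{8} = 8 + \frac{\left(-3 + 30\right) \left(3 + 1\right) 4}{8} = 8 + \frac{27 \cdot 4 \cdot 4}{8} = 8 + \frac{108 \cdot 4}{8} = 8 + \frac{1}{8} \cdot 432 = 8 + 54 = 62$)
$\left(12 - 19\right) \left(4 + 12\right) f \left(-7\right) = \left(12 - 19\right) \left(4 + 12\right) 62 \left(-7\right) = \left(-7\right) 16 \cdot 62 \left(-7\right) = \left(-112\right) 62 \left(-7\right) = \left(-6944\right) \left(-7\right) = 48608$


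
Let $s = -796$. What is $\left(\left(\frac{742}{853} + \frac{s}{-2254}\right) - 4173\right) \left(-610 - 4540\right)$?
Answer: $\frac{20653861455250}{961331} \approx 2.1485 \cdot 10^{7}$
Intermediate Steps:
$\left(\left(\frac{742}{853} + \frac{s}{-2254}\right) - 4173\right) \left(-610 - 4540\right) = \left(\left(\frac{742}{853} - \frac{796}{-2254}\right) - 4173\right) \left(-610 - 4540\right) = \left(\left(742 \cdot \frac{1}{853} - - \frac{398}{1127}\right) - 4173\right) \left(-5150\right) = \left(\left(\frac{742}{853} + \frac{398}{1127}\right) - 4173\right) \left(-5150\right) = \left(\frac{1175728}{961331} - 4173\right) \left(-5150\right) = \left(- \frac{4010458535}{961331}\right) \left(-5150\right) = \frac{20653861455250}{961331}$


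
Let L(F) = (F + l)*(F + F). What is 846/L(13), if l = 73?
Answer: 423/1118 ≈ 0.37835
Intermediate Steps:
L(F) = 2*F*(73 + F) (L(F) = (F + 73)*(F + F) = (73 + F)*(2*F) = 2*F*(73 + F))
846/L(13) = 846/((2*13*(73 + 13))) = 846/((2*13*86)) = 846/2236 = 846*(1/2236) = 423/1118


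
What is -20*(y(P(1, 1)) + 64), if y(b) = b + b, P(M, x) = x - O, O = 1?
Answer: -1280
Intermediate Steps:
P(M, x) = -1 + x (P(M, x) = x - 1*1 = x - 1 = -1 + x)
y(b) = 2*b
-20*(y(P(1, 1)) + 64) = -20*(2*(-1 + 1) + 64) = -20*(2*0 + 64) = -20*(0 + 64) = -20*64 = -1280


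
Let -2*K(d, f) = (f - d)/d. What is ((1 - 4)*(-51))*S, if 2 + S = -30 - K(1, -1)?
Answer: -5049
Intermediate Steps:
K(d, f) = -(f - d)/(2*d)
S = -33 (S = -2 + (-30 - (1 - 1*(-1))/(2*1)) = -2 + (-30 - (1 + 1)/2) = -2 + (-30 - 2/2) = -2 + (-30 - 1*1) = -2 + (-30 - 1) = -2 - 31 = -33)
((1 - 4)*(-51))*S = ((1 - 4)*(-51))*(-33) = -3*(-51)*(-33) = 153*(-33) = -5049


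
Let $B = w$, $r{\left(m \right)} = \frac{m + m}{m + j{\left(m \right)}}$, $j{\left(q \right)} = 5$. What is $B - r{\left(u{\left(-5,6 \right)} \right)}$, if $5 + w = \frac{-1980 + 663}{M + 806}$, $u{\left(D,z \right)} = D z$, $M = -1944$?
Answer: $- \frac{35521}{5690} \approx -6.2427$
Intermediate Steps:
$r{\left(m \right)} = \frac{2 m}{5 + m}$ ($r{\left(m \right)} = \frac{m + m}{m + 5} = \frac{2 m}{5 + m}$)
$w = - \frac{4373}{1138}$ ($w = -5 + \frac{-1980 + 663}{-1944 + 806} = -5 - \frac{1317}{-1138} = -5 - - \frac{1317}{1138} = -5 + \frac{1317}{1138} = - \frac{4373}{1138} \approx -3.8427$)
$B = - \frac{4373}{1138} \approx -3.8427$
$B - r{\left(u{\left(-5,6 \right)} \right)} = - \frac{4373}{1138} - \frac{2 \left(\left(-5\right) 6\right)}{5 - 30} = - \frac{4373}{1138} - 2 \left(-30\right) \frac{1}{5 - 30} = - \frac{4373}{1138} - 2 \left(-30\right) \frac{1}{-25} = - \frac{4373}{1138} - 2 \left(-30\right) \left(- \frac{1}{25}\right) = - \frac{4373}{1138} - \frac{12}{5} = - \frac{35521}{5690}$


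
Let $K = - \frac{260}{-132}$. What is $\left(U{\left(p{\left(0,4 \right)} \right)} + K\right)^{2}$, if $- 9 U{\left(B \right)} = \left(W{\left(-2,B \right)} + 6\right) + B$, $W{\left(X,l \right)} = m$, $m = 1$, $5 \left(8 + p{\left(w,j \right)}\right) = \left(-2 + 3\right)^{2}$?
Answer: $\frac{1038361}{245025} \approx 4.2378$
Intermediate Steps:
$K = \frac{65}{33}$ ($K = \left(-260\right) \left(- \frac{1}{132}\right) = \frac{65}{33} \approx 1.9697$)
$p{\left(w,j \right)} = - \frac{39}{5}$ ($p{\left(w,j \right)} = -8 + \frac{\left(-2 + 3\right)^{2}}{5} = -8 + \frac{1^{2}}{5} = -8 + \frac{1}{5} \cdot 1 = -8 + \frac{1}{5} = - \frac{39}{5}$)
$W{\left(X,l \right)} = 1$
$U{\left(B \right)} = - \frac{7}{9} - \frac{B}{9}$ ($U{\left(B \right)} = - \frac{\left(1 + 6\right) + B}{9} = - \frac{7 + B}{9} = - \frac{7}{9} - \frac{B}{9}$)
$\left(U{\left(p{\left(0,4 \right)} \right)} + K\right)^{2} = \left(\left(- \frac{7}{9} - - \frac{13}{15}\right) + \frac{65}{33}\right)^{2} = \left(\left(- \frac{7}{9} + \frac{13}{15}\right) + \frac{65}{33}\right)^{2} = \left(\frac{4}{45} + \frac{65}{33}\right)^{2} = \left(\frac{1019}{495}\right)^{2} = \frac{1038361}{245025}$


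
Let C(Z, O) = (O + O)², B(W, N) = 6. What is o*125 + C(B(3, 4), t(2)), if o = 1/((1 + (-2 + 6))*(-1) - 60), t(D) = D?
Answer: 183/13 ≈ 14.077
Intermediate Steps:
C(Z, O) = 4*O² (C(Z, O) = (2*O)² = 4*O²)
o = -1/65 (o = 1/((1 + 4)*(-1) - 60) = 1/(5*(-1) - 60) = 1/(-5 - 60) = 1/(-65) = -1/65 ≈ -0.015385)
o*125 + C(B(3, 4), t(2)) = -1/65*125 + 4*2² = -25/13 + 4*4 = -25/13 + 16 = 183/13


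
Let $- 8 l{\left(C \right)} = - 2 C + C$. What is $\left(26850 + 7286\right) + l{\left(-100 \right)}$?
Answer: $\frac{68247}{2} \approx 34124.0$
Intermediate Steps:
$l{\left(C \right)} = \frac{C}{8}$ ($l{\left(C \right)} = - \frac{- 2 C + C}{8} = - \frac{\left(-1\right) C}{8} = \frac{C}{8}$)
$\left(26850 + 7286\right) + l{\left(-100 \right)} = \left(26850 + 7286\right) + \frac{1}{8} \left(-100\right) = 34136 - \frac{25}{2} = \frac{68247}{2}$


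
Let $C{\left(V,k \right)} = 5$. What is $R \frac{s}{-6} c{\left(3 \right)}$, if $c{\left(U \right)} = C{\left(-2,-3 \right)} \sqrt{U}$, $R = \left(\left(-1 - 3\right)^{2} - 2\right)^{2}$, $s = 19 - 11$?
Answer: $- \frac{3920 \sqrt{3}}{3} \approx -2263.2$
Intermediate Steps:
$s = 8$ ($s = 19 - 11 = 8$)
$R = 196$ ($R = \left(\left(-4\right)^{2} - 2\right)^{2} = \left(16 - 2\right)^{2} = 14^{2} = 196$)
$c{\left(U \right)} = 5 \sqrt{U}$
$R \frac{s}{-6} c{\left(3 \right)} = 196 \frac{8}{-6} \cdot 5 \sqrt{3} = 196 \cdot 8 \left(- \frac{1}{6}\right) 5 \sqrt{3} = 196 \left(- \frac{4}{3}\right) 5 \sqrt{3} = - \frac{784 \cdot 5 \sqrt{3}}{3} = - \frac{3920 \sqrt{3}}{3}$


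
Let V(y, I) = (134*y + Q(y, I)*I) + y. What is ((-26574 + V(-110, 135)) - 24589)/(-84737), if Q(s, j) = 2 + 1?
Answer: 65608/84737 ≈ 0.77425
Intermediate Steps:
Q(s, j) = 3
V(y, I) = 3*I + 135*y (V(y, I) = (134*y + 3*I) + y = (3*I + 134*y) + y = 3*I + 135*y)
((-26574 + V(-110, 135)) - 24589)/(-84737) = ((-26574 + (3*135 + 135*(-110))) - 24589)/(-84737) = ((-26574 + (405 - 14850)) - 24589)*(-1/84737) = ((-26574 - 14445) - 24589)*(-1/84737) = (-41019 - 24589)*(-1/84737) = -65608*(-1/84737) = 65608/84737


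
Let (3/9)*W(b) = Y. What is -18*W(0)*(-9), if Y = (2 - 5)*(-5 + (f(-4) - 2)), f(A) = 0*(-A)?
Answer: 10206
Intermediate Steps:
f(A) = 0
Y = 21 (Y = (2 - 5)*(-5 + (0 - 2)) = -3*(-5 - 2) = -3*(-7) = 21)
W(b) = 63 (W(b) = 3*21 = 63)
-18*W(0)*(-9) = -18*63*(-9) = -1134*(-9) = 10206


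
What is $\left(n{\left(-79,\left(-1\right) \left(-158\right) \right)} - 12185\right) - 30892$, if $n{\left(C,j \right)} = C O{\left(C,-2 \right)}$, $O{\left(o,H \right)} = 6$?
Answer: $-43551$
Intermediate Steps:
$n{\left(C,j \right)} = 6 C$ ($n{\left(C,j \right)} = C 6 = 6 C$)
$\left(n{\left(-79,\left(-1\right) \left(-158\right) \right)} - 12185\right) - 30892 = \left(6 \left(-79\right) - 12185\right) - 30892 = \left(-474 - 12185\right) - 30892 = -12659 - 30892 = -43551$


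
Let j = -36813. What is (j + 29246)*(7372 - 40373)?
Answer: 249718567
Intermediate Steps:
(j + 29246)*(7372 - 40373) = (-36813 + 29246)*(7372 - 40373) = -7567*(-33001) = 249718567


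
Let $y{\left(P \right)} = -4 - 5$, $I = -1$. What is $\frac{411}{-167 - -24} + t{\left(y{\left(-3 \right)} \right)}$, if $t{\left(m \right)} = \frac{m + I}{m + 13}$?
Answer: $- \frac{1537}{286} \approx -5.3741$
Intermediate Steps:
$y{\left(P \right)} = -9$ ($y{\left(P \right)} = -4 - 5 = -9$)
$t{\left(m \right)} = \frac{-1 + m}{13 + m}$ ($t{\left(m \right)} = \frac{m - 1}{m + 13} = \frac{-1 + m}{13 + m}$)
$\frac{411}{-167 - -24} + t{\left(y{\left(-3 \right)} \right)} = \frac{411}{-167 - -24} + \frac{-1 - 9}{13 - 9} = \frac{411}{-167 + 24} + \frac{1}{4} \left(-10\right) = \frac{411}{-143} + \frac{1}{4} \left(-10\right) = 411 \left(- \frac{1}{143}\right) - \frac{5}{2} = - \frac{411}{143} - \frac{5}{2} = - \frac{1537}{286}$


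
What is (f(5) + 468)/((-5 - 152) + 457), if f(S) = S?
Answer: 473/300 ≈ 1.5767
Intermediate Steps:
(f(5) + 468)/((-5 - 152) + 457) = (5 + 468)/((-5 - 152) + 457) = 473/(-157 + 457) = 473/300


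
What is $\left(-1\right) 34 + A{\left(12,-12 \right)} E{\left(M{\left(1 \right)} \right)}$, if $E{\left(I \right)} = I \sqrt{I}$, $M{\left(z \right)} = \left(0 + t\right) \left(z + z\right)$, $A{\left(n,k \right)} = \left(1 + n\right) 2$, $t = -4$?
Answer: $-34 - 416 i \sqrt{2} \approx -34.0 - 588.31 i$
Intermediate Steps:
$A{\left(n,k \right)} = 2 + 2 n$
$M{\left(z \right)} = - 8 z$ ($M{\left(z \right)} = \left(0 - 4\right) \left(z + z\right) = - 4 \cdot 2 z = - 8 z$)
$E{\left(I \right)} = I^{\frac{3}{2}}$
$\left(-1\right) 34 + A{\left(12,-12 \right)} E{\left(M{\left(1 \right)} \right)} = \left(-1\right) 34 + \left(2 + 2 \cdot 12\right) \left(\left(-8\right) 1\right)^{\frac{3}{2}} = -34 + \left(2 + 24\right) \left(-8\right)^{\frac{3}{2}} = -34 + 26 \left(- 16 i \sqrt{2}\right) = -34 - 416 i \sqrt{2}$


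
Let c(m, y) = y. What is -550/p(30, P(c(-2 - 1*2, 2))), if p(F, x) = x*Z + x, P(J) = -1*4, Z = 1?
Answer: 275/4 ≈ 68.750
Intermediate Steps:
P(J) = -4
p(F, x) = 2*x (p(F, x) = x*1 + x = x + x = 2*x)
-550/p(30, P(c(-2 - 1*2, 2))) = -550/(2*(-4)) = -550/(-8) = -550*(-⅛) = 275/4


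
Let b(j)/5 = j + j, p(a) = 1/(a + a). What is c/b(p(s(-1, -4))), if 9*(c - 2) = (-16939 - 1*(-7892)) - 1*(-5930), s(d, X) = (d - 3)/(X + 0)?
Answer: -1033/15 ≈ -68.867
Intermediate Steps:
s(d, X) = (-3 + d)/X
p(a) = 1/(2*a)
b(j) = 10*j (b(j) = 5*(j + j) = 5*(2*j) = 10*j)
c = -1033/3 (c = 2 + ((-16939 - 1*(-7892)) - 1*(-5930))/9 = 2 + ((-16939 + 7892) + 5930)/9 = 2 + (-9047 + 5930)/9 = 2 + (⅑)*(-3117) = 2 - 1039/3 = -1033/3 ≈ -344.33)
c/b(p(s(-1, -4))) = -1033/(3*(10*(1/(2*(((-3 - 1)/(-4))))))) = -1033/(3*(10*(1/(2*((-¼*(-4))))))) = -1033/(3*(10*((½)/1))) = -1033/(3*(10*((½)*1))) = -1033/(3*(10*(½))) = -1033/3/5 = -1033/3*⅕ = -1033/15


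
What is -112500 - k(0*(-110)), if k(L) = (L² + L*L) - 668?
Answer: -111832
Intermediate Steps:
k(L) = -668 + 2*L² (k(L) = (L² + L²) - 668 = 2*L² - 668 = -668 + 2*L²)
-112500 - k(0*(-110)) = -112500 - (-668 + 2*(0*(-110))²) = -112500 - (-668 + 2*0²) = -112500 - (-668 + 2*0) = -112500 - (-668 + 0) = -112500 - 1*(-668) = -112500 + 668 = -111832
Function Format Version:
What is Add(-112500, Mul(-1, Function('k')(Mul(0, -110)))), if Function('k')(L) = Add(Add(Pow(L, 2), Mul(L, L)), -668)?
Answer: -111832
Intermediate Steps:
Function('k')(L) = Add(-668, Mul(2, Pow(L, 2))) (Function('k')(L) = Add(Add(Pow(L, 2), Pow(L, 2)), -668) = Add(Mul(2, Pow(L, 2)), -668) = Add(-668, Mul(2, Pow(L, 2))))
Add(-112500, Mul(-1, Function('k')(Mul(0, -110)))) = Add(-112500, Mul(-1, Add(-668, Mul(2, Pow(Mul(0, -110), 2))))) = Add(-112500, Mul(-1, Add(-668, Mul(2, Pow(0, 2))))) = Add(-112500, Mul(-1, Add(-668, Mul(2, 0)))) = Add(-112500, Mul(-1, Add(-668, 0))) = Add(-112500, Mul(-1, -668)) = Add(-112500, 668) = -111832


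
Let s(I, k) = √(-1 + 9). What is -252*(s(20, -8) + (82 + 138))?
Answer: -55440 - 504*√2 ≈ -56153.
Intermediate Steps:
s(I, k) = 2*√2 (s(I, k) = √8 = 2*√2)
-252*(s(20, -8) + (82 + 138)) = -252*(2*√2 + (82 + 138)) = -252*(2*√2 + 220) = -252*(220 + 2*√2) = -55440 - 504*√2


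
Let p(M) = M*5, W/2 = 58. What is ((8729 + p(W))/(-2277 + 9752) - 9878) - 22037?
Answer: -238555316/7475 ≈ -31914.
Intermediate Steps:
W = 116 (W = 2*58 = 116)
p(M) = 5*M
((8729 + p(W))/(-2277 + 9752) - 9878) - 22037 = ((8729 + 5*116)/(-2277 + 9752) - 9878) - 22037 = ((8729 + 580)/7475 - 9878) - 22037 = (9309*(1/7475) - 9878) - 22037 = (9309/7475 - 9878) - 22037 = -73828741/7475 - 22037 = -238555316/7475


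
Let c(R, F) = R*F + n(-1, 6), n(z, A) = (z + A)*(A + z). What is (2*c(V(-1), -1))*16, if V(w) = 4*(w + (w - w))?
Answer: 928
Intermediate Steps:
n(z, A) = (A + z)² (n(z, A) = (A + z)*(A + z) = (A + z)²)
V(w) = 4*w (V(w) = 4*(w + 0) = 4*w)
c(R, F) = 25 + F*R (c(R, F) = R*F + (6 - 1)² = F*R + 5² = F*R + 25 = 25 + F*R)
(2*c(V(-1), -1))*16 = (2*(25 - 4*(-1)))*16 = (2*(25 - 1*(-4)))*16 = (2*(25 + 4))*16 = (2*29)*16 = 58*16 = 928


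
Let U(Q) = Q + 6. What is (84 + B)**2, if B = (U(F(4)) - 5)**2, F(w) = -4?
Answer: 8649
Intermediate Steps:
U(Q) = 6 + Q
B = 9 (B = ((6 - 4) - 5)**2 = (2 - 5)**2 = (-3)**2 = 9)
(84 + B)**2 = (84 + 9)**2 = 93**2 = 8649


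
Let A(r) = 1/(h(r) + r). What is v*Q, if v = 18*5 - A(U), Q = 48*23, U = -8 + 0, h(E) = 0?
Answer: 99498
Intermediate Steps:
U = -8
Q = 1104
A(r) = 1/r (A(r) = 1/(0 + r) = 1/r)
v = 721/8 (v = 18*5 - 1/(-8) = 90 - 1*(-1/8) = 90 + 1/8 = 721/8 ≈ 90.125)
v*Q = (721/8)*1104 = 99498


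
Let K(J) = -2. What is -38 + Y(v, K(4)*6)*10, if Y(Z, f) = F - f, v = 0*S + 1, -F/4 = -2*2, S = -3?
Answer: 242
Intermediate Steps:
F = 16 (F = -(-8)*2 = -4*(-4) = 16)
v = 1 (v = 0*(-3) + 1 = 0 + 1 = 1)
Y(Z, f) = 16 - f
-38 + Y(v, K(4)*6)*10 = -38 + (16 - (-2)*6)*10 = -38 + (16 - 1*(-12))*10 = -38 + (16 + 12)*10 = -38 + 28*10 = -38 + 280 = 242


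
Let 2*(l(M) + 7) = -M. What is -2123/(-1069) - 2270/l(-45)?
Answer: -4787447/33139 ≈ -144.47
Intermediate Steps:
l(M) = -7 - M/2 (l(M) = -7 + (-M)/2 = -7 - M/2)
-2123/(-1069) - 2270/l(-45) = -2123/(-1069) - 2270/(-7 - ½*(-45)) = -2123*(-1/1069) - 2270/(-7 + 45/2) = 2123/1069 - 2270/31/2 = 2123/1069 - 2270*2/31 = 2123/1069 - 4540/31 = -4787447/33139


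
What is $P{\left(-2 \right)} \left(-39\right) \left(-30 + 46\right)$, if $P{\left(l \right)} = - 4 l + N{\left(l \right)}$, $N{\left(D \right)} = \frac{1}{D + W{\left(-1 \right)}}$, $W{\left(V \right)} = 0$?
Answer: $-4680$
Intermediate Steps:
$N{\left(D \right)} = \frac{1}{D}$ ($N{\left(D \right)} = \frac{1}{D + 0} = \frac{1}{D}$)
$P{\left(l \right)} = \frac{1}{l} - 4 l$ ($P{\left(l \right)} = - 4 l + \frac{1}{l} = \frac{1}{l} - 4 l$)
$P{\left(-2 \right)} \left(-39\right) \left(-30 + 46\right) = \left(\frac{1}{-2} - -8\right) \left(-39\right) \left(-30 + 46\right) = \left(- \frac{1}{2} + 8\right) \left(-39\right) 16 = \frac{15}{2} \left(-39\right) 16 = \left(- \frac{585}{2}\right) 16 = -4680$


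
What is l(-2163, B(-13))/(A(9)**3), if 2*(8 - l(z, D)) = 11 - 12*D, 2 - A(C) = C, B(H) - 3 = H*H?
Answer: -2069/686 ≈ -3.0160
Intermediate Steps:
B(H) = 3 + H**2 (B(H) = 3 + H*H = 3 + H**2)
A(C) = 2 - C
l(z, D) = 5/2 + 6*D (l(z, D) = 8 - (11 - 12*D)/2 = 8 + (-11/2 + 6*D) = 5/2 + 6*D)
l(-2163, B(-13))/(A(9)**3) = (5/2 + 6*(3 + (-13)**2))/((2 - 1*9)**3) = (5/2 + 6*(3 + 169))/((2 - 9)**3) = (5/2 + 6*172)/((-7)**3) = (5/2 + 1032)/(-343) = (2069/2)*(-1/343) = -2069/686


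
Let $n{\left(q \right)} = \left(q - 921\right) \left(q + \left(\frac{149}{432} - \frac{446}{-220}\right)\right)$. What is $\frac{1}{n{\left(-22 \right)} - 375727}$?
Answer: $- \frac{23760}{8487498869} \approx -2.7994 \cdot 10^{-6}$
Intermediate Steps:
$n{\left(q \right)} = \left(-921 + q\right) \left(\frac{56363}{23760} + q\right)$ ($n{\left(q \right)} = \left(-921 + q\right) \left(q + \left(149 \cdot \frac{1}{432} - - \frac{223}{110}\right)\right) = \left(-921 + q\right) \left(q + \left(\frac{149}{432} + \frac{223}{110}\right)\right) = \left(-921 + q\right) \left(q + \frac{56363}{23760}\right) = \left(-921 + q\right) \left(\frac{56363}{23760} + q\right)$)
$\frac{1}{n{\left(-22 \right)} - 375727} = \frac{1}{\left(- \frac{17303441}{7920} + \left(-22\right)^{2} - - \frac{21826597}{1080}\right) - 375727} = \frac{1}{\left(- \frac{17303441}{7920} + 484 + \frac{21826597}{1080}\right) - 375727} = \frac{1}{\frac{439774651}{23760} - 375727} = \frac{1}{- \frac{8487498869}{23760}} = - \frac{23760}{8487498869}$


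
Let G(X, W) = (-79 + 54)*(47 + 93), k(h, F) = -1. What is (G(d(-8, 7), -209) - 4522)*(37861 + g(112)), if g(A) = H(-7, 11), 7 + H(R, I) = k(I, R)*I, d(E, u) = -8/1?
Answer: -303576546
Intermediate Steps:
d(E, u) = -8 (d(E, u) = -8*1 = -8)
H(R, I) = -7 - I
g(A) = -18 (g(A) = -7 - 1*11 = -7 - 11 = -18)
G(X, W) = -3500 (G(X, W) = -25*140 = -3500)
(G(d(-8, 7), -209) - 4522)*(37861 + g(112)) = (-3500 - 4522)*(37861 - 18) = -8022*37843 = -303576546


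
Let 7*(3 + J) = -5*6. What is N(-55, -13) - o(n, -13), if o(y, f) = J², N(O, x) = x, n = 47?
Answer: -3238/49 ≈ -66.082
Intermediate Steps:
J = -51/7 (J = -3 + (-5*6)/7 = -3 + (⅐)*(-30) = -3 - 30/7 = -51/7 ≈ -7.2857)
o(y, f) = 2601/49 (o(y, f) = (-51/7)² = 2601/49)
N(-55, -13) - o(n, -13) = -13 - 1*2601/49 = -13 - 2601/49 = -3238/49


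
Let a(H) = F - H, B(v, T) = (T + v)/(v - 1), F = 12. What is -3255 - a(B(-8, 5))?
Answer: -9800/3 ≈ -3266.7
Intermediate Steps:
B(v, T) = (T + v)/(-1 + v)
a(H) = 12 - H
-3255 - a(B(-8, 5)) = -3255 - (12 - (5 - 8)/(-1 - 8)) = -3255 - (12 - (-3)/(-9)) = -3255 - (12 - (-1)*(-3)/9) = -3255 - (12 - 1*⅓) = -3255 - (12 - ⅓) = -3255 - 1*35/3 = -3255 - 35/3 = -9800/3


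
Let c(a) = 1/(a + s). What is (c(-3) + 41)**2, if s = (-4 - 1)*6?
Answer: 1827904/1089 ≈ 1678.5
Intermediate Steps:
s = -30 (s = -5*6 = -30)
c(a) = 1/(-30 + a) (c(a) = 1/(a - 30) = 1/(-30 + a))
(c(-3) + 41)**2 = (1/(-30 - 3) + 41)**2 = (1/(-33) + 41)**2 = (-1/33 + 41)**2 = (1352/33)**2 = 1827904/1089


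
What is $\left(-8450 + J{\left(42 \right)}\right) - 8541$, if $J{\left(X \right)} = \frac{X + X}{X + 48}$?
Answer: $- \frac{254851}{15} \approx -16990.0$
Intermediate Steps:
$J{\left(X \right)} = \frac{2 X}{48 + X}$
$\left(-8450 + J{\left(42 \right)}\right) - 8541 = \left(-8450 + 2 \cdot 42 \frac{1}{48 + 42}\right) - 8541 = \left(-8450 + 2 \cdot 42 \cdot \frac{1}{90}\right) - 8541 = \left(-8450 + \frac{14}{15}\right) - 8541 = - \frac{126736}{15} - 8541 = - \frac{254851}{15}$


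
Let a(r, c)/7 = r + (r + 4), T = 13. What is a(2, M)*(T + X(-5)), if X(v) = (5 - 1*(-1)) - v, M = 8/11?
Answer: 1344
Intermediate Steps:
M = 8/11 (M = 8*(1/11) = 8/11 ≈ 0.72727)
a(r, c) = 28 + 14*r (a(r, c) = 7*(r + (r + 4)) = 7*(r + (4 + r)) = 7*(4 + 2*r) = 28 + 14*r)
X(v) = 6 - v (X(v) = (5 + 1) - v = 6 - v)
a(2, M)*(T + X(-5)) = (28 + 14*2)*(13 + (6 - 1*(-5))) = (28 + 28)*(13 + (6 + 5)) = 56*(13 + 11) = 56*24 = 1344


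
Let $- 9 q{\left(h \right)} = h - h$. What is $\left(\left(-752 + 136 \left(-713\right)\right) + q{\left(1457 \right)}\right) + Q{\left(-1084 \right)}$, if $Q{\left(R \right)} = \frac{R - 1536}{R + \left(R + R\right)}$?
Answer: $- \frac{79445705}{813} \approx -97719.0$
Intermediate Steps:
$q{\left(h \right)} = 0$ ($q{\left(h \right)} = - \frac{h - h}{9} = \left(- \frac{1}{9}\right) 0 = 0$)
$Q{\left(R \right)} = \frac{-1536 + R}{3 R}$ ($Q{\left(R \right)} = \frac{-1536 + R}{R + 2 R} = \frac{-1536 + R}{3 R}$)
$\left(\left(-752 + 136 \left(-713\right)\right) + q{\left(1457 \right)}\right) + Q{\left(-1084 \right)} = \left(\left(-752 + 136 \left(-713\right)\right) + 0\right) + \frac{-1536 - 1084}{3 \left(-1084\right)} = \left(\left(-752 - 96968\right) + 0\right) + \frac{1}{3} \left(- \frac{1}{1084}\right) \left(-2620\right) = \left(-97720 + 0\right) + \frac{655}{813} = -97720 + \frac{655}{813} = - \frac{79445705}{813}$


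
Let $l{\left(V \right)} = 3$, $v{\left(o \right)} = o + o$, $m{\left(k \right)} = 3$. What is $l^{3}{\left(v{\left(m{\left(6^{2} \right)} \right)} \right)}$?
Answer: $27$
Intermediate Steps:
$v{\left(o \right)} = 2 o$
$l^{3}{\left(v{\left(m{\left(6^{2} \right)} \right)} \right)} = 3^{3} = 27$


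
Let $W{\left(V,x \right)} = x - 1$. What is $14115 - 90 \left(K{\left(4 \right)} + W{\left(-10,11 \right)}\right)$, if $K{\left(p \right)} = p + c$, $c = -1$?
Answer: $12945$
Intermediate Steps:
$W{\left(V,x \right)} = -1 + x$ ($W{\left(V,x \right)} = x - 1 = -1 + x$)
$K{\left(p \right)} = -1 + p$ ($K{\left(p \right)} = p - 1 = -1 + p$)
$14115 - 90 \left(K{\left(4 \right)} + W{\left(-10,11 \right)}\right) = 14115 - 90 \left(\left(-1 + 4\right) + \left(-1 + 11\right)\right) = 14115 - 90 \left(3 + 10\right) = 14115 - 90 \cdot 13 = 14115 - 1170 = 12945$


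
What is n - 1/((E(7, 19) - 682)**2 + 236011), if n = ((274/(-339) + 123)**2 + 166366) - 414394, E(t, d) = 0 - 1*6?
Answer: -19002032104250866/81519785955 ≈ -2.3310e+5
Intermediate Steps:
E(t, d) = -6 (E(t, d) = 0 - 6 = -6)
n = -26787760859/114921 (n = ((274*(-1/339) + 123)**2 + 166366) - 414394 = ((-274/339 + 123)**2 + 166366) - 414394 = ((41423/339)**2 + 166366) - 414394 = (1715864929/114921 + 166366) - 414394 = 20834812015/114921 - 414394 = -26787760859/114921 ≈ -2.3310e+5)
n - 1/((E(7, 19) - 682)**2 + 236011) = -26787760859/114921 - 1/((-6 - 682)**2 + 236011) = -26787760859/114921 - 1/((-688)**2 + 236011) = -26787760859/114921 - 1/(473344 + 236011) = -26787760859/114921 - 1/709355 = -19002032104250866/81519785955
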